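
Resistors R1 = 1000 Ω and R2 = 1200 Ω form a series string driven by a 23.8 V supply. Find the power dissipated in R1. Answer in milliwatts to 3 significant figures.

The current is common to all series resistors; compute it, then apply P = I²R for the target.
R_total = 1000 + 1200 = 2200 Ω
I = V / R_total = 23.8 / 2200 = 0.01082 A
P_R1 = I² × R1 = (0.01082)² × 1000 = 0.1170 W

117 mW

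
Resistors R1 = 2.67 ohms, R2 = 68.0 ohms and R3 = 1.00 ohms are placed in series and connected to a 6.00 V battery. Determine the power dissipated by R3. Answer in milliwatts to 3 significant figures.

7.01 mW

Since the resistors are in series they all carry the loop current I = V/R_total; the power in any one is I²R.
R_total = 2.67 + 68.0 + 1.00 = 71.67 Ω
I = V / R_total = 6.00 / 71.67 = 0.08372 A
P_R3 = I² × R3 = (0.08372)² × 1.00 = 0.007009 W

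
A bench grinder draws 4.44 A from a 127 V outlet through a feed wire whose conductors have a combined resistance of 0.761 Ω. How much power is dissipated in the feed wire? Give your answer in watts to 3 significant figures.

Only the current and the line resistance are needed for the I²R loss.
The feed wire carries the full 4.44 A.
P_line = I² R_line = (4.440)² × 0.761 = 15.00 W

15.0 W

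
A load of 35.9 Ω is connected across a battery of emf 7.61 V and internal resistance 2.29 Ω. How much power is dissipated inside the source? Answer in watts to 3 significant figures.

Internal loss is I²r, with I set by the total series resistance r+R.
I = ε / (r + R) = 7.61 / (2.29 + 35.9) = 0.1993 A
P_int = I² r = (0.1993)² × 2.29 = 0.09093 W

0.0909 W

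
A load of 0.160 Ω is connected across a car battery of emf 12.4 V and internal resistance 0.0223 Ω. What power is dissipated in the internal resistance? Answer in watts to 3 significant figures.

103 W

The source's internal resistance is just another series element carrying I; its dissipation is I²r.
I = ε / (r + R) = 12.4 / (0.0223 + 0.160) = 68.02 A
P_int = I² r = (68.02)² × 0.0223 = 103.2 W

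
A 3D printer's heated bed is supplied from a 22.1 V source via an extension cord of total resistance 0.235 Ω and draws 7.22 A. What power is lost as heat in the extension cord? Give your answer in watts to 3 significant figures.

The extension cord is a series resistance carrying the load current; its dissipation is I²R_line.
The extension cord carries the full 7.22 A.
P_line = I² R_line = (7.220)² × 0.235 = 12.25 W

12.3 W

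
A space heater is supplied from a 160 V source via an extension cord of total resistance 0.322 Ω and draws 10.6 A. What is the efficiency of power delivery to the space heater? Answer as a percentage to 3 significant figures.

The extension cord carries the full 10.6 A.
P_line = I² R_line = (10.60)² × 0.322 = 36.18 W
P_source = V I = 160 × 10.60 = 1696 W; P_load = 1660 W
η = P_load / P_source = 1660 / 1696 = 0.9787

97.9 %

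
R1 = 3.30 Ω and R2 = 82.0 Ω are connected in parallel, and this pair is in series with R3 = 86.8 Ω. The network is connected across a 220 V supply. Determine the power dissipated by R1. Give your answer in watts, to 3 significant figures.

Collapse the R1‖R2 pair into one equivalent R_p; then R_p and R3 form a series string.
R_p = (3.30×82.0)/(3.30+82.0) = 3.172 Ω
R_total = R_p + 86.8 = 3.172 + 86.8 = 89.97 Ω
I = V / R_total = 220 / 89.97 = 2.445 A
Voltage across the parallel pair: V_p = I × R_p = 2.445 × 3.172 = 7.757 V
R1 has V_p across it, so P = V_p²/R1.
P_R1 = (7.757)² / 3.30 = 18.23 W

18.2 W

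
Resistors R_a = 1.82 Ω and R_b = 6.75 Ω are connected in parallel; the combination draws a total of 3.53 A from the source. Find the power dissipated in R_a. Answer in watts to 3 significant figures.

We need the common branch voltage; get it from I_total × R_eq, then P = V²/R for the branch.
1/R_eq = 1/1.82 + 1/6.75 ⇒ R_eq = 1.433 Ω
V = I_total × R_eq = 3.530 × 1.433 = 5.060 V
P_R_a = V² / R_a = (5.060)² / 1.82 = 14.07 W

14.1 W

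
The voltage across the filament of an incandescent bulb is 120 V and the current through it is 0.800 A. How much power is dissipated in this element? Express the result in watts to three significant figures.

96.0 W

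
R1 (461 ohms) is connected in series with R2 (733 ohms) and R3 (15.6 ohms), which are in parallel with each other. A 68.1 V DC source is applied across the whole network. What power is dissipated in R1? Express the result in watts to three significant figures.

Collapse R2‖R3 to a single equivalent, reducing the network to two series elements.
R_p = (733×15.6)/(733+15.6) = 15.27 Ω
R_total = 461 + 15.27 = 476.3 Ω
I = V / R_total = 68.1 / 476.3 = 0.1430 A
The full supply current passes through R1: P = I²R.
P_R1 = (0.1430)² × 461 = 9.425 W

9.42 W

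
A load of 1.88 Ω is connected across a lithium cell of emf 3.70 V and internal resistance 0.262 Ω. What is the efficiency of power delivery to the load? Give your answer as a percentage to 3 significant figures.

87.8 %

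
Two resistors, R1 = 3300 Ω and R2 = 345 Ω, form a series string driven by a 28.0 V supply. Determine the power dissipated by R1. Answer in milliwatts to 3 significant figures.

195 mW

Series elements share the same current, so find I first, then use P = I²R.
R_total = 3300 + 345 = 3645 Ω
I = V / R_total = 28.0 / 3645 = 0.007682 A
P_R1 = I² × R1 = (0.007682)² × 3300 = 0.1947 W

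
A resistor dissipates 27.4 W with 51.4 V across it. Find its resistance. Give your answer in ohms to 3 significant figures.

96.4 Ω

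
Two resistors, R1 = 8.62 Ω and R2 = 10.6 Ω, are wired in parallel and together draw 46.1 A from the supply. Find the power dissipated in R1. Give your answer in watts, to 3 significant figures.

Parallel branches share V, not I — compute V via R_eq, then use V²/R for the target branch.
1/R_eq = 1/8.62 + 1/10.6 ⇒ R_eq = 4.754 Ω
V = I_total × R_eq = 46.10 × 4.754 = 219.2 V
P_R1 = V² / R1 = (219.2)² / 8.62 = 5572 W

5570 W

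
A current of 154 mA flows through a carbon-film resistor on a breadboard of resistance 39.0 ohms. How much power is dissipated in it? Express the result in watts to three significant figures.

0.925 W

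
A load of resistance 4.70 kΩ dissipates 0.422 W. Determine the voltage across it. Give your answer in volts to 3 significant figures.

44.5 V

From P = V I = I²R = V²/R, with the two given quantities we get V = √(P R).
V = √(0.422 × 4700) = 44.54 V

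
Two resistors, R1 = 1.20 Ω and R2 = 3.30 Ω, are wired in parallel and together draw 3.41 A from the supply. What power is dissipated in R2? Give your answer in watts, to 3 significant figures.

Only the total current is stated, so first find the parallel equivalent to get the voltage across the combination.
1/R_eq = 1/1.20 + 1/3.30 ⇒ R_eq = 0.8800 Ω
V = I_total × R_eq = 3.410 × 0.8800 = 3.001 V
P_R2 = V² / R2 = (3.001)² / 3.30 = 2.729 W

2.73 W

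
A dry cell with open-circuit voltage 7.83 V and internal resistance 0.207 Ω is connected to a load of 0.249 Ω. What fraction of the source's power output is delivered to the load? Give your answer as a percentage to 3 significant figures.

Both r and R carry the same current, so the power split is just the resistance split: η = R/(R+r).
η = R / (R + r) = 0.249 / (0.249 + 0.207) = 0.5461

54.6 %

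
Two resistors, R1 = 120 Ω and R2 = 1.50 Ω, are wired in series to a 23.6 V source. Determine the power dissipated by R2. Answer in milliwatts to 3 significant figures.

56.6 mW

In a series string the same current flows through every resistor — find that current, then P = I²R for the one we want.
R_total = 120 + 1.50 = 121.5 Ω
I = V / R_total = 23.6 / 121.5 = 0.1942 A
P_R2 = I² × R2 = (0.1942)² × 1.50 = 0.05659 W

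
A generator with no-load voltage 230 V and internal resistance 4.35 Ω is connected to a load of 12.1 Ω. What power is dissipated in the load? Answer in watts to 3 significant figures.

The internal resistance and the load are in series, so the same I flows through both; get I from ε/(r+R), then I²R for the load.
I = ε / (r + R) = 230 / (4.35 + 12.1) = 13.98 A
P_load = I² R = (13.98)² × 12.1 = 2365 W

2370 W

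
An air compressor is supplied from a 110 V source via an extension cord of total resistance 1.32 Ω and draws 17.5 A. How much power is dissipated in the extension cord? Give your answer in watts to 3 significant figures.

404 W

The extension cord and load are in series, so the same current flows in both; the loss is I²R_line.
The extension cord carries the full 17.5 A.
P_line = I² R_line = (17.50)² × 1.32 = 404.2 W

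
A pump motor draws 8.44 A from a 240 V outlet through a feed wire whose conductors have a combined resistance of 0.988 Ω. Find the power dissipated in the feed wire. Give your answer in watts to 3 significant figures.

The feed wire and load are in series, so the same current flows in both; the loss is I²R_line.
The feed wire carries the full 8.44 A.
P_line = I² R_line = (8.440)² × 0.988 = 70.38 W

70.4 W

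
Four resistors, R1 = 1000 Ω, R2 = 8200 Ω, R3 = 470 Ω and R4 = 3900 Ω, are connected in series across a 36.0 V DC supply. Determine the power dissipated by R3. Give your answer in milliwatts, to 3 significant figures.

Series elements share the same current, so find I first, then use P = I²R.
R_total = 1000 + 8200 + 470 + 3900 = 13570 Ω
I = V / R_total = 36.0 / 13570 = 0.002653 A
P_R3 = I² × R3 = (0.002653)² × 470 = 0.003308 W

3.31 mW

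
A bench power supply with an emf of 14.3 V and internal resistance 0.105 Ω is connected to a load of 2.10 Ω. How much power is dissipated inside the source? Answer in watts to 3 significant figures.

4.42 W

Internal loss is I²r, with I set by the total series resistance r+R.
I = ε / (r + R) = 14.3 / (0.105 + 2.10) = 6.485 A
P_int = I² r = (6.485)² × 0.105 = 4.416 W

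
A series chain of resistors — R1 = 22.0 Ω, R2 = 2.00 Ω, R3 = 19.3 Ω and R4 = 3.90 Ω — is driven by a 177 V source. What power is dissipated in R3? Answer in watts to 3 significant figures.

The current is common to all series resistors; compute it, then apply P = I²R for the target.
R_total = 22.0 + 2.00 + 19.3 + 3.90 = 47.20 Ω
I = V / R_total = 177 / 47.20 = 3.750 A
P_R3 = I² × R3 = (3.750)² × 19.3 = 271.4 W

271 W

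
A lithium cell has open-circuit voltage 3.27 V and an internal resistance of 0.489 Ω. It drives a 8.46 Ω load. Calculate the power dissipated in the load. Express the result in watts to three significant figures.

1.13 W

The internal resistance and the load are in series, so the same I flows through both; get I from ε/(r+R), then I²R for the load.
I = ε / (r + R) = 3.27 / (0.489 + 8.46) = 0.3654 A
P_load = I² R = (0.3654)² × 8.46 = 1.130 W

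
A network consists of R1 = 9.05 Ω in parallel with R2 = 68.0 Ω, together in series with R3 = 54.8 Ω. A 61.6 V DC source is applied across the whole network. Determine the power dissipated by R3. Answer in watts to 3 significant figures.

52.7 W

Collapse the R1‖R2 pair into one equivalent R_p; then R_p and R3 form a series string.
R_p = (9.05×68.0)/(9.05+68.0) = 7.987 Ω
R_total = R_p + 54.8 = 7.987 + 54.8 = 62.79 Ω
I = V / R_total = 61.6 / 62.79 = 0.9811 A
R3 carries the full series current, so P = I²R.
P_R3 = (0.9811)² × 54.8 = 52.75 W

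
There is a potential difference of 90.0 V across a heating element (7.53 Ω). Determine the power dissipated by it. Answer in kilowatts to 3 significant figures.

1.08 kW

With V across and R both known, P = V²/R gives the dissipation directly.
P = (90.0 V)² / 7.53 Ω = 1076 W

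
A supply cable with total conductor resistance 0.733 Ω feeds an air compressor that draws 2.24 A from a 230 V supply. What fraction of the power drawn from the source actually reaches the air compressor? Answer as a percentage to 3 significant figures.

99.3 %

The supply cable carries the full 2.24 A.
P_line = I² R_line = (2.240)² × 0.733 = 3.678 W
P_source = V I = 230 × 2.240 = 515.2 W; P_load = 511.5 W
η = P_load / P_source = 511.5 / 515.2 = 0.9929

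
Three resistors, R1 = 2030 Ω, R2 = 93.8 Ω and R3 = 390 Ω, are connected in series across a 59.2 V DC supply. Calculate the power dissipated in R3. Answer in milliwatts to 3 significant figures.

Since the resistors are in series they all carry the loop current I = V/R_total; the power in any one is I²R.
R_total = 2030 + 93.8 + 390 = 2514 Ω
I = V / R_total = 59.2 / 2514 = 0.02355 A
P_R3 = I² × R3 = (0.02355)² × 390 = 0.2163 W

216 mW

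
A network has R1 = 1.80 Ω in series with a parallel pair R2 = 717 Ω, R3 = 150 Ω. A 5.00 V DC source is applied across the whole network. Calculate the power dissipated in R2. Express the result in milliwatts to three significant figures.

33.9 mW

Replace R2 and R3 with their parallel equivalent so the circuit becomes R1 in series with R_p.
R_p = (717×150)/(717+150) = 124.0 Ω
R_total = 1.80 + 124.0 = 125.8 Ω
I = V / R_total = 5.00 / 125.8 = 0.03973 A
Voltage across the parallel pair: V_p = I × R_p = 0.03973 × 124.0 = 4.928 V
R2 is across V_p, so use P = V²/R for that branch.
P_R2 = (4.928)² / 717 = 0.03388 W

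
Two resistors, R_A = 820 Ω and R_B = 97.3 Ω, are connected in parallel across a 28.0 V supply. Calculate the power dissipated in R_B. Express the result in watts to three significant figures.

8.06 W

The supply voltage appears across each parallel branch — just use P = V²/R_B.
P_R_B = V² / R_B = (28.0)² / 97.3 Ω = 8.058 W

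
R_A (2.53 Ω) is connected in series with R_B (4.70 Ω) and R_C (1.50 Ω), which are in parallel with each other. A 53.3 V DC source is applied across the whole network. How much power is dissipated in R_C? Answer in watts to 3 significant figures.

182 W

Collapse R_B‖R_C to a single equivalent, reducing the network to two series elements.
R_p = (4.70×1.50)/(4.70+1.50) = 1.137 Ω
R_total = 2.53 + 1.137 = 3.667 Ω
I = V / R_total = 53.3 / 3.667 = 14.53 A
Voltage across the parallel pair: V_p = I × R_p = 14.53 × 1.137 = 16.53 V
With V_p across R_C, its power is V_p²/R_C.
P_R_C = (16.53)² / 1.50 = 182.1 W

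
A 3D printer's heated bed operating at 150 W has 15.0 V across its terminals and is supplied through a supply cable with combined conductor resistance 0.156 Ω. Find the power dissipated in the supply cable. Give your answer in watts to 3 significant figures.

15.6 W

The supply cable is a series resistance carrying the load current; its dissipation is I²R_line.
I = P / V = 150 / 15.0 = 10.00 A through the supply cable.
P_line = I² R_line = (10.00)² × 0.156 = 15.60 W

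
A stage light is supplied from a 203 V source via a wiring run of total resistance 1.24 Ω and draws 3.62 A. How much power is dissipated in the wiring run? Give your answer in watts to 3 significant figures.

16.2 W

Line loss is just I²R for the cable — we know both I and R_line directly.
The wiring run carries the full 3.62 A.
P_line = I² R_line = (3.620)² × 1.24 = 16.25 W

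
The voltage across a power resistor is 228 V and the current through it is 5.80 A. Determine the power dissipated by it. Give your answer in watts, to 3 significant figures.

1320 W

V and I are known directly — P = V I, no intermediate step needed.
P = 228 V × 5.800 A = 1322 W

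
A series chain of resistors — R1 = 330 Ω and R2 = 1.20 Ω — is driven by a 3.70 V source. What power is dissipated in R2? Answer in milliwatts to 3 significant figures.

0.150 mW

Series elements share the same current, so find I first, then use P = I²R.
R_total = 330 + 1.20 = 331.2 Ω
I = V / R_total = 3.70 / 331.2 = 0.01117 A
P_R2 = I² × R2 = (0.01117)² × 1.20 = 0.0001498 W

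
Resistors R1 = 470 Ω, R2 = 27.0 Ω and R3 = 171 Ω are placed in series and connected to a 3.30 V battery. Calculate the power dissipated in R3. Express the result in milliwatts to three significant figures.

Series elements share the same current, so find I first, then use P = I²R.
R_total = 470 + 27.0 + 171 = 668.0 Ω
I = V / R_total = 3.30 / 668.0 = 0.004940 A
P_R3 = I² × R3 = (0.004940)² × 171 = 0.004173 W

4.17 mW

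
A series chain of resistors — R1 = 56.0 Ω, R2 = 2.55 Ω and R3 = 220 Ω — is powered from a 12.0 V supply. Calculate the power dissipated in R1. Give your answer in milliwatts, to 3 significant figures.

104 mW

Every series element carries the same I. Get I from the total resistance, then P = I² × R1.
R_total = 56.0 + 2.55 + 220 = 278.6 Ω
I = V / R_total = 12.0 / 278.6 = 0.04308 A
P_R1 = I² × R1 = (0.04308)² × 56.0 = 0.1039 W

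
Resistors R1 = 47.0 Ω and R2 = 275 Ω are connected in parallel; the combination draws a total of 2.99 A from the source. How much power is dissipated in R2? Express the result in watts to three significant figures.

52.4 W

Only the total current is stated, so first find the parallel equivalent to get the voltage across the combination.
1/R_eq = 1/47.0 + 1/275 ⇒ R_eq = 40.14 Ω
V = I_total × R_eq = 2.990 × 40.14 = 120.0 V
P_R2 = V² / R2 = (120.0)² / 275 = 52.38 W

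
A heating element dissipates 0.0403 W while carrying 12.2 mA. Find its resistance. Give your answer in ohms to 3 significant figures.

Rearranging the power relation for the two known quantities gives R = P / I².
R = 0.0403 / (0.01220)² = 270.8 Ω

271 Ω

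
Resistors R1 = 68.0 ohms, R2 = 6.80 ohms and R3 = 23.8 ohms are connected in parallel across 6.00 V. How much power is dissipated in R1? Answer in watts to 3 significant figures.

0.529 W

The supply voltage appears across each parallel branch — just use P = V²/R1.
P_R1 = V² / R1 = (6.00)² / 68.0 Ω = 0.5294 W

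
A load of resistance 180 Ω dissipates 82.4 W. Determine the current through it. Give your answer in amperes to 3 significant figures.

0.677 A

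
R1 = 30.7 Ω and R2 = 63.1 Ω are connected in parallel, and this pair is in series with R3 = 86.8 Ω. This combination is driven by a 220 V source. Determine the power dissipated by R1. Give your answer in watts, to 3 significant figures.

Reduce the parallel combination to a single R_p; the circuit then becomes R_p in series with the remaining resistor.
R_p = (30.7×63.1)/(30.7+63.1) = 20.65 Ω
R_total = R_p + 86.8 = 20.65 + 86.8 = 107.5 Ω
I = V / R_total = 220 / 107.5 = 2.047 A
Voltage across the parallel pair: V_p = I × R_p = 2.047 × 20.65 = 42.28 V
Use P = V²/R for R1 with V = V_p.
P_R1 = (42.28)² / 30.7 = 58.24 W

58.2 W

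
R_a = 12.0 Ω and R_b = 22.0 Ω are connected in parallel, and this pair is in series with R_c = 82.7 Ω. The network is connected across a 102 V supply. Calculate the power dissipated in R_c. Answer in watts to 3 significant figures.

105 W

Reduce the parallel combination to a single R_p; the circuit then becomes R_p in series with the remaining resistor.
R_p = (12.0×22.0)/(12.0+22.0) = 7.765 Ω
R_total = R_p + 82.7 = 7.765 + 82.7 = 90.46 Ω
I = V / R_total = 102 / 90.46 = 1.128 A
R_c carries the full series current, so P = I²R.
P_R_c = (1.128)² × 82.7 = 105.1 W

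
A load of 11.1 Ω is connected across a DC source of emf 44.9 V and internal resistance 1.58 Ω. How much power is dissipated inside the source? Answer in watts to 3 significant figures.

19.8 W

r is in series with the load, so it carries the full circuit current — the loss in it is I²r.
I = ε / (r + R) = 44.9 / (1.58 + 11.1) = 3.541 A
P_int = I² r = (3.541)² × 1.58 = 19.81 W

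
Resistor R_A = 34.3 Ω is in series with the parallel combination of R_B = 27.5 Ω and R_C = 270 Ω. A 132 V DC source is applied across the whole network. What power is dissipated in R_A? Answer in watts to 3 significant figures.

Reduce the parallel pair to R_p first; the network is then a simple series string.
R_p = (27.5×270)/(27.5+270) = 24.96 Ω
R_total = 34.3 + 24.96 = 59.26 Ω
I = V / R_total = 132 / 59.26 = 2.228 A
R_A is in the main series path, so its power is I²R_A.
P_R_A = (2.228)² × 34.3 = 170.2 W

170 W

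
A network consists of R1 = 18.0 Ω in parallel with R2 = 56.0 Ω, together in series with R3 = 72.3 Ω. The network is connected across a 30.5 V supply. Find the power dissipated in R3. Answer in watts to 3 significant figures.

9.11 W

Reduce the parallel combination to a single R_p; the circuit then becomes R_p in series with the remaining resistor.
R_p = (18.0×56.0)/(18.0+56.0) = 13.62 Ω
R_total = R_p + 72.3 = 13.62 + 72.3 = 85.92 Ω
I = V / R_total = 30.5 / 85.92 = 0.3550 A
R3 carries the full series current, so P = I²R.
P_R3 = (0.3550)² × 72.3 = 9.110 W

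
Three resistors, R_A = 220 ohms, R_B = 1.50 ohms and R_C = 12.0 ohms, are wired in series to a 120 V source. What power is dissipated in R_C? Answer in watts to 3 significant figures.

3.17 W

Since the resistors are in series they all carry the loop current I = V/R_total; the power in any one is I²R.
R_total = 220 + 1.50 + 12.0 = 233.5 Ω
I = V / R_total = 120 / 233.5 = 0.5139 A
P_R_C = I² × R_C = (0.5139)² × 12.0 = 3.169 W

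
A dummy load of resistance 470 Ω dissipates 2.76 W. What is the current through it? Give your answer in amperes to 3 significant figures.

0.0766 A

From P = V I = I²R = V²/R, with the two given quantities we get I = √(P / R).
I = √(2.76 / 470) = 0.07663 A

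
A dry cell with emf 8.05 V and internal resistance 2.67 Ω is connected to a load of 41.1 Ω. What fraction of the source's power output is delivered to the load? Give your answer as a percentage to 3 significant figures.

η = P_load/(P_load+P_int) = I²R/(I²R+I²r) = R/(R+r) — the I² cancels for series elements.
η = R / (R + r) = 41.1 / (41.1 + 2.67) = 0.9390

93.9 %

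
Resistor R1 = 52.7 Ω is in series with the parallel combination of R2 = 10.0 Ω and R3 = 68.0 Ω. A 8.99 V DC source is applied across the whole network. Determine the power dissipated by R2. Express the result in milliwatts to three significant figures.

163 mW

Replace R2 and R3 with their parallel equivalent so the circuit becomes R1 in series with R_p.
R_p = (10.0×68.0)/(10.0+68.0) = 8.718 Ω
R_total = 52.7 + 8.718 = 61.42 Ω
I = V / R_total = 8.99 / 61.42 = 0.1464 A
Voltage across the parallel pair: V_p = I × R_p = 0.1464 × 8.718 = 1.276 V
R2 sees V_p directly, so P = V_p² / R2.
P_R2 = (1.276)² / 10.0 = 0.1628 W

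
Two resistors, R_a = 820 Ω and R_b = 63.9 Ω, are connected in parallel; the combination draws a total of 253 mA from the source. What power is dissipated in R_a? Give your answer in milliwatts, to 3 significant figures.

Parallel branches share V, not I — compute V via R_eq, then use V²/R for the target branch.
1/R_eq = 1/820 + 1/63.9 ⇒ R_eq = 59.28 Ω
V = I_total × R_eq = 0.2530 × 59.28 = 15.00 V
P_R_a = V² / R_a = (15.00)² / 820 = 0.2743 W

274 mW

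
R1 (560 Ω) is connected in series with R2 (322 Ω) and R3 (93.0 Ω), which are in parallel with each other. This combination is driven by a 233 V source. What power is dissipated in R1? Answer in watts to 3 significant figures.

76.1 W

Replace R2 and R3 with their parallel equivalent so the circuit becomes R1 in series with R_p.
R_p = (322×93.0)/(322+93.0) = 72.16 Ω
R_total = 560 + 72.16 = 632.2 Ω
I = V / R_total = 233 / 632.2 = 0.3686 A
The full supply current passes through R1: P = I²R.
P_R1 = (0.3686)² × 560 = 76.08 W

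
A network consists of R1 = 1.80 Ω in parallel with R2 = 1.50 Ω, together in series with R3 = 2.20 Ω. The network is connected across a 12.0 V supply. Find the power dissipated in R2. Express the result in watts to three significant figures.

7.05 W

Collapse the R1‖R2 pair into one equivalent R_p; then R_p and R3 form a series string.
R_p = (1.80×1.50)/(1.80+1.50) = 0.8182 Ω
R_total = R_p + 2.20 = 0.8182 + 2.20 = 3.018 Ω
I = V / R_total = 12.0 / 3.018 = 3.976 A
Voltage across the parallel pair: V_p = I × R_p = 3.976 × 0.8182 = 3.253 V
R2 sits across V_p; its power is V_p²/R.
P_R2 = (3.253)² / 1.50 = 7.055 W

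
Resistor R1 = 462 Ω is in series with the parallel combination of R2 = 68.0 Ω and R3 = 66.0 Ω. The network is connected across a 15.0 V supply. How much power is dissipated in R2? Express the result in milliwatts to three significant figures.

Reduce the parallel pair to R_p first; the network is then a simple series string.
R_p = (68.0×66.0)/(68.0+66.0) = 33.49 Ω
R_total = 462 + 33.49 = 495.5 Ω
I = V / R_total = 15.0 / 495.5 = 0.03027 A
Voltage across the parallel pair: V_p = I × R_p = 0.03027 × 33.49 = 1.014 V
R2 is across V_p, so use P = V²/R for that branch.
P_R2 = (1.014)² / 68.0 = 0.01512 W

15.1 mW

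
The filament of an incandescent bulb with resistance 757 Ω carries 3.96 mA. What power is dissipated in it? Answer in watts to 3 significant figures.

0.0119 W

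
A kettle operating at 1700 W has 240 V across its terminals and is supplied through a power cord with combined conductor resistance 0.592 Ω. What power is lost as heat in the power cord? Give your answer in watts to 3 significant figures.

29.7 W

Line loss is just I²R for the cable — we know both I and R_line directly.
I = P / V = 1700 / 240 = 7.083 A through the power cord.
P_line = I² R_line = (7.083)² × 0.592 = 29.70 W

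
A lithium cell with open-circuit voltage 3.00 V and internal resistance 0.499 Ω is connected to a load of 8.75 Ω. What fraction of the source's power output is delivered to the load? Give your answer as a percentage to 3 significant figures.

94.6 %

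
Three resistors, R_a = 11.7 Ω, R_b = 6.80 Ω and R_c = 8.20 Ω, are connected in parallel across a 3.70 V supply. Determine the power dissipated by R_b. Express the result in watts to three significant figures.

2.01 W

The supply voltage appears across each parallel branch — just use P = V²/R_b.
P_R_b = V² / R_b = (3.70)² / 6.80 Ω = 2.013 W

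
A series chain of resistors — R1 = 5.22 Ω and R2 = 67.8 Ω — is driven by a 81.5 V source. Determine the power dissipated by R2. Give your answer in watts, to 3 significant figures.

Every series element carries the same I. Get I from the total resistance, then P = I² × R2.
R_total = 5.22 + 67.8 = 73.02 Ω
I = V / R_total = 81.5 / 73.02 = 1.116 A
P_R2 = I² × R2 = (1.116)² × 67.8 = 84.46 W

84.5 W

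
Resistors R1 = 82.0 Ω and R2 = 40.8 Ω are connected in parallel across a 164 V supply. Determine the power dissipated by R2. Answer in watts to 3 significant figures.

R2 sits directly across the source, so P = V²/R with V = 164 V.
P_R2 = V² / R2 = (164)² / 40.8 Ω = 659.2 W

659 W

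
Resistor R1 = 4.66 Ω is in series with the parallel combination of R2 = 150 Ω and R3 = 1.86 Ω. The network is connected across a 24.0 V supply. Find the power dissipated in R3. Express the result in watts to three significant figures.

24.8 W

Collapse R2‖R3 to a single equivalent, reducing the network to two series elements.
R_p = (150×1.86)/(150+1.86) = 1.837 Ω
R_total = 4.66 + 1.837 = 6.497 Ω
I = V / R_total = 24.0 / 6.497 = 3.694 A
Voltage across the parallel pair: V_p = I × R_p = 3.694 × 1.837 = 6.786 V
R3 sees V_p directly, so P = V_p² / R3.
P_R3 = (6.786)² / 1.86 = 24.76 W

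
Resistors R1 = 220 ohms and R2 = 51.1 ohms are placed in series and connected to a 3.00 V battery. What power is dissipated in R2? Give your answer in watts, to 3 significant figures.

Every series element carries the same I. Get I from the total resistance, then P = I² × R2.
R_total = 220 + 51.1 = 271.1 Ω
I = V / R_total = 3.00 / 271.1 = 0.01107 A
P_R2 = I² × R2 = (0.01107)² × 51.1 = 0.006258 W

0.00626 W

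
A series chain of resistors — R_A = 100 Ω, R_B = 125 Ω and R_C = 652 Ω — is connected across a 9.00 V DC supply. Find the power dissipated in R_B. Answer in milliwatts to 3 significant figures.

Every series element carries the same I. Get I from the total resistance, then P = I² × R_B.
R_total = 100 + 125 + 652 = 877.0 Ω
I = V / R_total = 9.00 / 877.0 = 0.01026 A
P_R_B = I² × R_B = (0.01026)² × 125 = 0.01316 W

13.2 mW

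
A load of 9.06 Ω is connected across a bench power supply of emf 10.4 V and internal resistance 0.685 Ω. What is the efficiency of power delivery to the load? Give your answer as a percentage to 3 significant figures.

93.0 %

Efficiency is P_load / P_total. With a series r and R sharing the same I, P = I²R for each, so η = R/(R+r).
η = R / (R + r) = 9.06 / (9.06 + 0.685) = 0.9297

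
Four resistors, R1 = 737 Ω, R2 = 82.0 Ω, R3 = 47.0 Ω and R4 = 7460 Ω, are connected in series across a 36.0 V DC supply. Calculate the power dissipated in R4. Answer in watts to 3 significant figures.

0.139 W

The current is common to all series resistors; compute it, then apply P = I²R for the target.
R_total = 737 + 82.0 + 47.0 + 7460 = 8326 Ω
I = V / R_total = 36.0 / 8326 = 0.004324 A
P_R4 = I² × R4 = (0.004324)² × 7460 = 0.1395 W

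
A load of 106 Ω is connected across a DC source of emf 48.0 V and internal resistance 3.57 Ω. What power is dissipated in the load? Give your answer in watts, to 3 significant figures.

Load and internal resistance form a series loop — compute the loop current, then the load power via I²R.
I = ε / (r + R) = 48.0 / (3.57 + 106) = 0.4381 A
P_load = I² R = (0.4381)² × 106 = 20.34 W

20.3 W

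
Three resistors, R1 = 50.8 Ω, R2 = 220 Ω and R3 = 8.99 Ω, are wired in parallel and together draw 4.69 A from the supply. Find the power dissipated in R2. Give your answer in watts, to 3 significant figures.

Only the total current is stated, so first find the parallel equivalent to get the voltage across the combination.
1/R_eq = 1/50.8 + 1/220 + 1/8.99 ⇒ R_eq = 7.382 Ω
V = I_total × R_eq = 4.690 × 7.382 = 34.62 V
P_R2 = V² / R2 = (34.62)² / 220 = 5.448 W

5.45 W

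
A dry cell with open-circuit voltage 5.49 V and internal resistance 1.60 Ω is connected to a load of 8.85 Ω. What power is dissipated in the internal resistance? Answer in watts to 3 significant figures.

0.442 W

The source's internal resistance is just another series element carrying I; its dissipation is I²r.
I = ε / (r + R) = 5.49 / (1.60 + 8.85) = 0.5254 A
P_int = I² r = (0.5254)² × 1.60 = 0.4416 W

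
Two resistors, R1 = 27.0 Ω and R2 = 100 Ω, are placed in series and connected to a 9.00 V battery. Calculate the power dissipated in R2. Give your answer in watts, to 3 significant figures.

0.502 W

In a series string the same current flows through every resistor — find that current, then P = I²R for the one we want.
R_total = 27.0 + 100 = 127.0 Ω
I = V / R_total = 9.00 / 127.0 = 0.07087 A
P_R2 = I² × R2 = (0.07087)² × 100 = 0.5022 W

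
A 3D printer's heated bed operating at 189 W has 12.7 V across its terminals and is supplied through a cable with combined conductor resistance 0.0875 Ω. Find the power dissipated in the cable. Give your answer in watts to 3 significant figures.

Line loss is just I²R for the cable — we know both I and R_line directly.
I = P / V = 189 / 12.7 = 14.88 A through the cable.
P_line = I² R_line = (14.88)² × 0.0875 = 19.38 W

19.4 W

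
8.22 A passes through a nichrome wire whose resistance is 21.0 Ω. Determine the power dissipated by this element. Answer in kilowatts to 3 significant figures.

1.42 kW

The current through and the resistance of the element are both given; use P = I²R.
P = (8.220 A)² × 21.0 Ω = 1419 W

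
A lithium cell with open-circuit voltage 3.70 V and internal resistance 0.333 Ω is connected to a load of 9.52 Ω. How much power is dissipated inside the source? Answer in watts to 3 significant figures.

The source's internal resistance is just another series element carrying I; its dissipation is I²r.
I = ε / (r + R) = 3.70 / (0.333 + 9.52) = 0.3755 A
P_int = I² r = (0.3755)² × 0.333 = 0.04696 W

0.0470 W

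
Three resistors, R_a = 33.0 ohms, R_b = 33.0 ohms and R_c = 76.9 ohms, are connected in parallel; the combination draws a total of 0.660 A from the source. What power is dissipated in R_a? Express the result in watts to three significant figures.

2.44 W

Only the total current is stated, so first find the parallel equivalent to get the voltage across the combination.
1/R_eq = 1/33.0 + 1/33.0 + 1/76.9 ⇒ R_eq = 13.59 Ω
V = I_total × R_eq = 0.6600 × 13.59 = 8.966 V
P_R_a = V² / R_a = (8.966)² / 33.0 = 2.436 W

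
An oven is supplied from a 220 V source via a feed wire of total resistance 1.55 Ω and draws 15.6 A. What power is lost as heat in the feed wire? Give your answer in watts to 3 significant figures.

Line loss is just I²R for the cable — we know both I and R_line directly.
The feed wire carries the full 15.6 A.
P_line = I² R_line = (15.60)² × 1.55 = 377.2 W

377 W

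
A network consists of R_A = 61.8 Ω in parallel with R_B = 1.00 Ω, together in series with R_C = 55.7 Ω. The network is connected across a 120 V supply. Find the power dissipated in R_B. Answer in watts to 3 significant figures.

Reduce the parallel combination to a single R_p; the circuit then becomes R_p in series with the remaining resistor.
R_p = (61.8×1.00)/(61.8+1.00) = 0.9841 Ω
R_total = R_p + 55.7 = 0.9841 + 55.7 = 56.68 Ω
I = V / R_total = 120 / 56.68 = 2.117 A
Voltage across the parallel pair: V_p = I × R_p = 2.117 × 0.9841 = 2.083 V
R_B has V_p across it, so P = V_p²/R_B.
P_R_B = (2.083)² / 1.00 = 4.340 W

4.34 W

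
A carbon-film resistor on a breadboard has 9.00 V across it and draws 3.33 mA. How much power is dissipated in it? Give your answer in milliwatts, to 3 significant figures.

V and I are known directly — P = V I, no intermediate step needed.
P = 9.00 V × 0.003330 A = 0.02997 W

30.0 mW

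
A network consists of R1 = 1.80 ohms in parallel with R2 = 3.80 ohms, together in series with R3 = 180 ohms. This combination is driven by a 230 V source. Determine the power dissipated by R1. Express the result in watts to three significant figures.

1.34 W

Reduce the parallel combination to a single R_p; the circuit then becomes R_p in series with the remaining resistor.
R_p = (1.80×3.80)/(1.80+3.80) = 1.221 Ω
R_total = R_p + 180 = 1.221 + 180 = 181.2 Ω
I = V / R_total = 230 / 181.2 = 1.269 A
Voltage across the parallel pair: V_p = I × R_p = 1.269 × 1.221 = 1.550 V
R1 has V_p across it, so P = V_p²/R1.
P_R1 = (1.550)² / 1.80 = 1.335 W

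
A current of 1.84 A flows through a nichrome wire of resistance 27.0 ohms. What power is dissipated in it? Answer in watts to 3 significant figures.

91.4 W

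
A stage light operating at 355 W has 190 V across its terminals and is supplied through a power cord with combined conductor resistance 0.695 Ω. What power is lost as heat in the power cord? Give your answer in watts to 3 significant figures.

The power cord and load are in series, so the same current flows in both; the loss is I²R_line.
I = P / V = 355 / 190 = 1.868 A through the power cord.
P_line = I² R_line = (1.868)² × 0.695 = 2.426 W

2.43 W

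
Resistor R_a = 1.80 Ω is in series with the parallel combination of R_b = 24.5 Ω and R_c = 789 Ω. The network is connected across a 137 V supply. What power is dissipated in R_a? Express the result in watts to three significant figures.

Reduce the parallel pair to R_p first; the network is then a simple series string.
R_p = (24.5×789)/(24.5+789) = 23.76 Ω
R_total = 1.80 + 23.76 = 25.56 Ω
I = V / R_total = 137 / 25.56 = 5.359 A
R_a is in the main series path, so its power is I²R_a.
P_R_a = (5.359)² × 1.80 = 51.70 W

51.7 W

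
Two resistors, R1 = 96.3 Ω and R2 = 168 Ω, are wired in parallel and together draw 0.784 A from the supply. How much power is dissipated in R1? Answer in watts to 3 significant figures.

23.9 W

Parallel branches share V, not I — compute V via R_eq, then use V²/R for the target branch.
1/R_eq = 1/96.3 + 1/168 ⇒ R_eq = 61.21 Ω
V = I_total × R_eq = 0.7840 × 61.21 = 47.99 V
P_R1 = V² / R1 = (47.99)² / 96.3 = 23.92 W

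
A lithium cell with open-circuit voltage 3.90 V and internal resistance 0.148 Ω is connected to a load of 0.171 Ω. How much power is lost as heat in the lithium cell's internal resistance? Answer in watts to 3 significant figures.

Internal loss is I²r, with I set by the total series resistance r+R.
I = ε / (r + R) = 3.90 / (0.148 + 0.171) = 12.23 A
P_int = I² r = (12.23)² × 0.148 = 22.12 W

22.1 W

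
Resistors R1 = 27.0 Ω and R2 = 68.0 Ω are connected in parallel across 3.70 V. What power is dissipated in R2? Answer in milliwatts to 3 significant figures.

201 mW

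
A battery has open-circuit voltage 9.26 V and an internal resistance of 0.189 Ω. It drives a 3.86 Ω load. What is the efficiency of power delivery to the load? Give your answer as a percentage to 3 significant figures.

Both r and R carry the same current, so the power split is just the resistance split: η = R/(R+r).
η = R / (R + r) = 3.86 / (3.86 + 0.189) = 0.9533

95.3 %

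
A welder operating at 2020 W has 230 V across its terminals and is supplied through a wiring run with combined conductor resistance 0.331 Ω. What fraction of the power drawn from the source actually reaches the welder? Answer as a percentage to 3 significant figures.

98.8 %

I = P / V = 2020 / 230 = 8.783 A through the wiring run.
P_line = I² R_line = (8.783)² × 0.331 = 25.53 W
P_source = P_load + P_line = 2020 + 25.53 = 2046 W
η = P_load / P_source = 2020 / 2046 = 0.9875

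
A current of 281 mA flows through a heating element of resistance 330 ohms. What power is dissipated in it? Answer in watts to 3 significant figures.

26.1 W

Current and resistance are given, so P = I²R is the direct form.
P = (0.2810 A)² × 330 Ω = 26.06 W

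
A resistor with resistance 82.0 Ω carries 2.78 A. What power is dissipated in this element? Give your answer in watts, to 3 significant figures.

With I and R stated, P = I²R applies in one step.
P = (2.780 A)² × 82.0 Ω = 633.7 W

634 W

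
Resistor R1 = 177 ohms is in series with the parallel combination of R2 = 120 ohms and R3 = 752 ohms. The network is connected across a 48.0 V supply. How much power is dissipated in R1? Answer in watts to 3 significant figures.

First combine the parallel branches into one equivalent R_p, then R1 + R_p is a series pair.
R_p = (120×752)/(120+752) = 103.5 Ω
R_total = 177 + 103.5 = 280.5 Ω
I = V / R_total = 48.0 / 280.5 = 0.1711 A
The full supply current passes through R1: P = I²R.
P_R1 = (0.1711)² × 177 = 5.184 W

5.18 W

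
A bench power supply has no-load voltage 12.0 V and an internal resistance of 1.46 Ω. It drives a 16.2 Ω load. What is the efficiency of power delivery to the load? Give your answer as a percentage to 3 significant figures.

91.7 %

The source delivers εI, of which I²R reaches the load and I²r is lost; since I is common, η = R/(R+r).
η = R / (R + r) = 16.2 / (16.2 + 1.46) = 0.9173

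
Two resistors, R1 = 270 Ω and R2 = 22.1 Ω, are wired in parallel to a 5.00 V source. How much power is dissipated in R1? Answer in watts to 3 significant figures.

0.0926 W

The supply voltage appears across each parallel branch — just use P = V²/R1.
P_R1 = V² / R1 = (5.00)² / 270 Ω = 0.09259 W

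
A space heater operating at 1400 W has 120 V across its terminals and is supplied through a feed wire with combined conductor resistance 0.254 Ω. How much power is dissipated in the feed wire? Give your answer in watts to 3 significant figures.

34.6 W

Line loss is just I²R for the cable — we know both I and R_line directly.
I = P / V = 1400 / 120 = 11.67 A through the feed wire.
P_line = I² R_line = (11.67)² × 0.254 = 34.57 W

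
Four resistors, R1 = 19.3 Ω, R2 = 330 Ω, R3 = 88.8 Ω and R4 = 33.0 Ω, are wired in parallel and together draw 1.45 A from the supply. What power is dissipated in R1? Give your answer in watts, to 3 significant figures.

We need the common branch voltage; get it from I_total × R_eq, then P = V²/R for the branch.
1/R_eq = 1/19.3 + 1/330 + 1/88.8 + 1/33.0 ⇒ R_eq = 10.37 Ω
V = I_total × R_eq = 1.450 × 10.37 = 15.04 V
P_R1 = V² / R1 = (15.04)² / 19.3 = 11.72 W

11.7 W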